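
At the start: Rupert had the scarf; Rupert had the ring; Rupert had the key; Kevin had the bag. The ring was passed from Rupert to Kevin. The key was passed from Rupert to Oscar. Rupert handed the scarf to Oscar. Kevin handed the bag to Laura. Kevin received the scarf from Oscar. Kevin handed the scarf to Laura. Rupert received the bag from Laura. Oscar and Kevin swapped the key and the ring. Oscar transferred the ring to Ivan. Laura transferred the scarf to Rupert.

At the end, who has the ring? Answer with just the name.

Tracking all object holders:
Start: scarf:Rupert, ring:Rupert, key:Rupert, bag:Kevin
Event 1 (give ring: Rupert -> Kevin). State: scarf:Rupert, ring:Kevin, key:Rupert, bag:Kevin
Event 2 (give key: Rupert -> Oscar). State: scarf:Rupert, ring:Kevin, key:Oscar, bag:Kevin
Event 3 (give scarf: Rupert -> Oscar). State: scarf:Oscar, ring:Kevin, key:Oscar, bag:Kevin
Event 4 (give bag: Kevin -> Laura). State: scarf:Oscar, ring:Kevin, key:Oscar, bag:Laura
Event 5 (give scarf: Oscar -> Kevin). State: scarf:Kevin, ring:Kevin, key:Oscar, bag:Laura
Event 6 (give scarf: Kevin -> Laura). State: scarf:Laura, ring:Kevin, key:Oscar, bag:Laura
Event 7 (give bag: Laura -> Rupert). State: scarf:Laura, ring:Kevin, key:Oscar, bag:Rupert
Event 8 (swap key<->ring: now key:Kevin, ring:Oscar). State: scarf:Laura, ring:Oscar, key:Kevin, bag:Rupert
Event 9 (give ring: Oscar -> Ivan). State: scarf:Laura, ring:Ivan, key:Kevin, bag:Rupert
Event 10 (give scarf: Laura -> Rupert). State: scarf:Rupert, ring:Ivan, key:Kevin, bag:Rupert

Final state: scarf:Rupert, ring:Ivan, key:Kevin, bag:Rupert
The ring is held by Ivan.

Answer: Ivan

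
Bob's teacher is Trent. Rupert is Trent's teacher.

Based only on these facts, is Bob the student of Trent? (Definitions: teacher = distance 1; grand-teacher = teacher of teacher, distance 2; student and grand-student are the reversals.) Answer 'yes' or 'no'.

Reconstructing the teacher chain from the given facts:
  Rupert -> Trent -> Bob
(each arrow means 'teacher of the next')
Positions in the chain (0 = top):
  position of Rupert: 0
  position of Trent: 1
  position of Bob: 2

Bob is at position 2, Trent is at position 1; signed distance (j - i) = -1.
'student' requires j - i = -1. Actual distance is -1, so the relation HOLDS.

Answer: yes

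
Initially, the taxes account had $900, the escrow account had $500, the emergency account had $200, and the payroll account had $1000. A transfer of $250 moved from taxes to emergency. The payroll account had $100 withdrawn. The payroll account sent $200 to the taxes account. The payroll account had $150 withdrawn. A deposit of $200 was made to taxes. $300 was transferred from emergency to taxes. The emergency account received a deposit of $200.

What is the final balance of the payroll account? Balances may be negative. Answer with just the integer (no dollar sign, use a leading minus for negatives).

Answer: 550

Derivation:
Tracking account balances step by step:
Start: taxes=900, escrow=500, emergency=200, payroll=1000
Event 1 (transfer 250 taxes -> emergency): taxes: 900 - 250 = 650, emergency: 200 + 250 = 450. Balances: taxes=650, escrow=500, emergency=450, payroll=1000
Event 2 (withdraw 100 from payroll): payroll: 1000 - 100 = 900. Balances: taxes=650, escrow=500, emergency=450, payroll=900
Event 3 (transfer 200 payroll -> taxes): payroll: 900 - 200 = 700, taxes: 650 + 200 = 850. Balances: taxes=850, escrow=500, emergency=450, payroll=700
Event 4 (withdraw 150 from payroll): payroll: 700 - 150 = 550. Balances: taxes=850, escrow=500, emergency=450, payroll=550
Event 5 (deposit 200 to taxes): taxes: 850 + 200 = 1050. Balances: taxes=1050, escrow=500, emergency=450, payroll=550
Event 6 (transfer 300 emergency -> taxes): emergency: 450 - 300 = 150, taxes: 1050 + 300 = 1350. Balances: taxes=1350, escrow=500, emergency=150, payroll=550
Event 7 (deposit 200 to emergency): emergency: 150 + 200 = 350. Balances: taxes=1350, escrow=500, emergency=350, payroll=550

Final balance of payroll: 550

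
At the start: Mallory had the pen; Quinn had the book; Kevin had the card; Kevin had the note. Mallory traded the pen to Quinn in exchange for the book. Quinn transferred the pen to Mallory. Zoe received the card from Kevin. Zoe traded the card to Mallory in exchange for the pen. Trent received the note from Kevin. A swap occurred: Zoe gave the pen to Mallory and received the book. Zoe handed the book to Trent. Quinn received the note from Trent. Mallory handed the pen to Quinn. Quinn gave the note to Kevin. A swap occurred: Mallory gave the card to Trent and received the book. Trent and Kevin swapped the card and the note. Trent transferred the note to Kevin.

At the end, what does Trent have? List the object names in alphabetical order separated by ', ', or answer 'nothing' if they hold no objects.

Tracking all object holders:
Start: pen:Mallory, book:Quinn, card:Kevin, note:Kevin
Event 1 (swap pen<->book: now pen:Quinn, book:Mallory). State: pen:Quinn, book:Mallory, card:Kevin, note:Kevin
Event 2 (give pen: Quinn -> Mallory). State: pen:Mallory, book:Mallory, card:Kevin, note:Kevin
Event 3 (give card: Kevin -> Zoe). State: pen:Mallory, book:Mallory, card:Zoe, note:Kevin
Event 4 (swap card<->pen: now card:Mallory, pen:Zoe). State: pen:Zoe, book:Mallory, card:Mallory, note:Kevin
Event 5 (give note: Kevin -> Trent). State: pen:Zoe, book:Mallory, card:Mallory, note:Trent
Event 6 (swap pen<->book: now pen:Mallory, book:Zoe). State: pen:Mallory, book:Zoe, card:Mallory, note:Trent
Event 7 (give book: Zoe -> Trent). State: pen:Mallory, book:Trent, card:Mallory, note:Trent
Event 8 (give note: Trent -> Quinn). State: pen:Mallory, book:Trent, card:Mallory, note:Quinn
Event 9 (give pen: Mallory -> Quinn). State: pen:Quinn, book:Trent, card:Mallory, note:Quinn
Event 10 (give note: Quinn -> Kevin). State: pen:Quinn, book:Trent, card:Mallory, note:Kevin
Event 11 (swap card<->book: now card:Trent, book:Mallory). State: pen:Quinn, book:Mallory, card:Trent, note:Kevin
Event 12 (swap card<->note: now card:Kevin, note:Trent). State: pen:Quinn, book:Mallory, card:Kevin, note:Trent
Event 13 (give note: Trent -> Kevin). State: pen:Quinn, book:Mallory, card:Kevin, note:Kevin

Final state: pen:Quinn, book:Mallory, card:Kevin, note:Kevin
Trent holds: (nothing).

Answer: nothing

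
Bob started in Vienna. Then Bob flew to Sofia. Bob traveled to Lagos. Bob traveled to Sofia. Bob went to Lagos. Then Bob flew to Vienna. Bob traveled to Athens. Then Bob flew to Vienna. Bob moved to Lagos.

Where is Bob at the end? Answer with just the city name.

Tracking Bob's location:
Start: Bob is in Vienna.
After move 1: Vienna -> Sofia. Bob is in Sofia.
After move 2: Sofia -> Lagos. Bob is in Lagos.
After move 3: Lagos -> Sofia. Bob is in Sofia.
After move 4: Sofia -> Lagos. Bob is in Lagos.
After move 5: Lagos -> Vienna. Bob is in Vienna.
After move 6: Vienna -> Athens. Bob is in Athens.
After move 7: Athens -> Vienna. Bob is in Vienna.
After move 8: Vienna -> Lagos. Bob is in Lagos.

Answer: Lagos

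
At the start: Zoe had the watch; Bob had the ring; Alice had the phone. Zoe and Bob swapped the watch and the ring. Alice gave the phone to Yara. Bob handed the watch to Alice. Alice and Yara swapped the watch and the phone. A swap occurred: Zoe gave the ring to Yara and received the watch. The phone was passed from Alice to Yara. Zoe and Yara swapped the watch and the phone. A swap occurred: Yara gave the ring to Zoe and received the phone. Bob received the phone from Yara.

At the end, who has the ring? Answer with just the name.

Tracking all object holders:
Start: watch:Zoe, ring:Bob, phone:Alice
Event 1 (swap watch<->ring: now watch:Bob, ring:Zoe). State: watch:Bob, ring:Zoe, phone:Alice
Event 2 (give phone: Alice -> Yara). State: watch:Bob, ring:Zoe, phone:Yara
Event 3 (give watch: Bob -> Alice). State: watch:Alice, ring:Zoe, phone:Yara
Event 4 (swap watch<->phone: now watch:Yara, phone:Alice). State: watch:Yara, ring:Zoe, phone:Alice
Event 5 (swap ring<->watch: now ring:Yara, watch:Zoe). State: watch:Zoe, ring:Yara, phone:Alice
Event 6 (give phone: Alice -> Yara). State: watch:Zoe, ring:Yara, phone:Yara
Event 7 (swap watch<->phone: now watch:Yara, phone:Zoe). State: watch:Yara, ring:Yara, phone:Zoe
Event 8 (swap ring<->phone: now ring:Zoe, phone:Yara). State: watch:Yara, ring:Zoe, phone:Yara
Event 9 (give phone: Yara -> Bob). State: watch:Yara, ring:Zoe, phone:Bob

Final state: watch:Yara, ring:Zoe, phone:Bob
The ring is held by Zoe.

Answer: Zoe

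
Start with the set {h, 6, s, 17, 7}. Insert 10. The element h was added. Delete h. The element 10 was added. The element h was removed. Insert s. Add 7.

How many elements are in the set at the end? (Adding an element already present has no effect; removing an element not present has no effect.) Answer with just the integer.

Answer: 5

Derivation:
Tracking the set through each operation:
Start: {17, 6, 7, h, s}
Event 1 (add 10): added. Set: {10, 17, 6, 7, h, s}
Event 2 (add h): already present, no change. Set: {10, 17, 6, 7, h, s}
Event 3 (remove h): removed. Set: {10, 17, 6, 7, s}
Event 4 (add 10): already present, no change. Set: {10, 17, 6, 7, s}
Event 5 (remove h): not present, no change. Set: {10, 17, 6, 7, s}
Event 6 (add s): already present, no change. Set: {10, 17, 6, 7, s}
Event 7 (add 7): already present, no change. Set: {10, 17, 6, 7, s}

Final set: {10, 17, 6, 7, s} (size 5)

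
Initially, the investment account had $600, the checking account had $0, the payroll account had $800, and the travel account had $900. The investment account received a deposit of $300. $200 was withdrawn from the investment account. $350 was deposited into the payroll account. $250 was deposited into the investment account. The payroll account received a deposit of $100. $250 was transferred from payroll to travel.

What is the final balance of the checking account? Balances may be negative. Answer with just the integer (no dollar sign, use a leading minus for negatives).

Tracking account balances step by step:
Start: investment=600, checking=0, payroll=800, travel=900
Event 1 (deposit 300 to investment): investment: 600 + 300 = 900. Balances: investment=900, checking=0, payroll=800, travel=900
Event 2 (withdraw 200 from investment): investment: 900 - 200 = 700. Balances: investment=700, checking=0, payroll=800, travel=900
Event 3 (deposit 350 to payroll): payroll: 800 + 350 = 1150. Balances: investment=700, checking=0, payroll=1150, travel=900
Event 4 (deposit 250 to investment): investment: 700 + 250 = 950. Balances: investment=950, checking=0, payroll=1150, travel=900
Event 5 (deposit 100 to payroll): payroll: 1150 + 100 = 1250. Balances: investment=950, checking=0, payroll=1250, travel=900
Event 6 (transfer 250 payroll -> travel): payroll: 1250 - 250 = 1000, travel: 900 + 250 = 1150. Balances: investment=950, checking=0, payroll=1000, travel=1150

Final balance of checking: 0

Answer: 0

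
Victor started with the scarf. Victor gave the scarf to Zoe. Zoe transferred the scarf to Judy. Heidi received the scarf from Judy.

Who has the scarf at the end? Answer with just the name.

Tracking the scarf through each event:
Start: Victor has the scarf.
After event 1: Zoe has the scarf.
After event 2: Judy has the scarf.
After event 3: Heidi has the scarf.

Answer: Heidi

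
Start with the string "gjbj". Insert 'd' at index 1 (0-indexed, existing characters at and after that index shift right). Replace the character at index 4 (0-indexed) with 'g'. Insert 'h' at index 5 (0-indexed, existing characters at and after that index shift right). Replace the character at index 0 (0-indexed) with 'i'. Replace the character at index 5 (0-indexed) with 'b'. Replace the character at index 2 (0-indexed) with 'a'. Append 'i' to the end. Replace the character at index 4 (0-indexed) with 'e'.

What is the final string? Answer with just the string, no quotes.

Answer: idabebi

Derivation:
Applying each edit step by step:
Start: "gjbj"
Op 1 (insert 'd' at idx 1): "gjbj" -> "gdjbj"
Op 2 (replace idx 4: 'j' -> 'g'): "gdjbj" -> "gdjbg"
Op 3 (insert 'h' at idx 5): "gdjbg" -> "gdjbgh"
Op 4 (replace idx 0: 'g' -> 'i'): "gdjbgh" -> "idjbgh"
Op 5 (replace idx 5: 'h' -> 'b'): "idjbgh" -> "idjbgb"
Op 6 (replace idx 2: 'j' -> 'a'): "idjbgb" -> "idabgb"
Op 7 (append 'i'): "idabgb" -> "idabgbi"
Op 8 (replace idx 4: 'g' -> 'e'): "idabgbi" -> "idabebi"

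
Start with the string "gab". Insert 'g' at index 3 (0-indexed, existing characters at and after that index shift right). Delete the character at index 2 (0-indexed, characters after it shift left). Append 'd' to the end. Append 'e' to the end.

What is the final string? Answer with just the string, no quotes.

Answer: gagde

Derivation:
Applying each edit step by step:
Start: "gab"
Op 1 (insert 'g' at idx 3): "gab" -> "gabg"
Op 2 (delete idx 2 = 'b'): "gabg" -> "gag"
Op 3 (append 'd'): "gag" -> "gagd"
Op 4 (append 'e'): "gagd" -> "gagde"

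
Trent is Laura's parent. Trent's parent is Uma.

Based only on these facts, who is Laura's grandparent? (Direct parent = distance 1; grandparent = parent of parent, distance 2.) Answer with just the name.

Answer: Uma

Derivation:
Reconstructing the parent chain from the given facts:
  Uma -> Trent -> Laura
(each arrow means 'parent of the next')
Positions in the chain (0 = top):
  position of Uma: 0
  position of Trent: 1
  position of Laura: 2

Laura is at position 2; the grandparent is 2 steps up the chain, i.e. position 0: Uma.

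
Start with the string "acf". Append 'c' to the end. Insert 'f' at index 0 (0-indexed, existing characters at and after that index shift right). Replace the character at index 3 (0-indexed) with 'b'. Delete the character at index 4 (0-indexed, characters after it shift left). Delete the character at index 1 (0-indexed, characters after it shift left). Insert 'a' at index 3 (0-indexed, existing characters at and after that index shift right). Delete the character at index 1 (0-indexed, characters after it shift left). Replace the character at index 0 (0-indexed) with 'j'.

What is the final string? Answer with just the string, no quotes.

Applying each edit step by step:
Start: "acf"
Op 1 (append 'c'): "acf" -> "acfc"
Op 2 (insert 'f' at idx 0): "acfc" -> "facfc"
Op 3 (replace idx 3: 'f' -> 'b'): "facfc" -> "facbc"
Op 4 (delete idx 4 = 'c'): "facbc" -> "facb"
Op 5 (delete idx 1 = 'a'): "facb" -> "fcb"
Op 6 (insert 'a' at idx 3): "fcb" -> "fcba"
Op 7 (delete idx 1 = 'c'): "fcba" -> "fba"
Op 8 (replace idx 0: 'f' -> 'j'): "fba" -> "jba"

Answer: jba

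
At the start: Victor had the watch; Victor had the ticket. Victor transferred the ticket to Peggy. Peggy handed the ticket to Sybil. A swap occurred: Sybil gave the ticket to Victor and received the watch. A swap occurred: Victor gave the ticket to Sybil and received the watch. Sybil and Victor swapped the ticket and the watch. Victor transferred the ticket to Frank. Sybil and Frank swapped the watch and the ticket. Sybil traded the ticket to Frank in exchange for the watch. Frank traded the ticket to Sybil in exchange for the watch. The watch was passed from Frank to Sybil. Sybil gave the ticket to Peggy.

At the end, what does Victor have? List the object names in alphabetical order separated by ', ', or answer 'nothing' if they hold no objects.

Answer: nothing

Derivation:
Tracking all object holders:
Start: watch:Victor, ticket:Victor
Event 1 (give ticket: Victor -> Peggy). State: watch:Victor, ticket:Peggy
Event 2 (give ticket: Peggy -> Sybil). State: watch:Victor, ticket:Sybil
Event 3 (swap ticket<->watch: now ticket:Victor, watch:Sybil). State: watch:Sybil, ticket:Victor
Event 4 (swap ticket<->watch: now ticket:Sybil, watch:Victor). State: watch:Victor, ticket:Sybil
Event 5 (swap ticket<->watch: now ticket:Victor, watch:Sybil). State: watch:Sybil, ticket:Victor
Event 6 (give ticket: Victor -> Frank). State: watch:Sybil, ticket:Frank
Event 7 (swap watch<->ticket: now watch:Frank, ticket:Sybil). State: watch:Frank, ticket:Sybil
Event 8 (swap ticket<->watch: now ticket:Frank, watch:Sybil). State: watch:Sybil, ticket:Frank
Event 9 (swap ticket<->watch: now ticket:Sybil, watch:Frank). State: watch:Frank, ticket:Sybil
Event 10 (give watch: Frank -> Sybil). State: watch:Sybil, ticket:Sybil
Event 11 (give ticket: Sybil -> Peggy). State: watch:Sybil, ticket:Peggy

Final state: watch:Sybil, ticket:Peggy
Victor holds: (nothing).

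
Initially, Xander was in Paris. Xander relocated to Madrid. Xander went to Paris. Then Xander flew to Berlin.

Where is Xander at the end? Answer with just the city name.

Tracking Xander's location:
Start: Xander is in Paris.
After move 1: Paris -> Madrid. Xander is in Madrid.
After move 2: Madrid -> Paris. Xander is in Paris.
After move 3: Paris -> Berlin. Xander is in Berlin.

Answer: Berlin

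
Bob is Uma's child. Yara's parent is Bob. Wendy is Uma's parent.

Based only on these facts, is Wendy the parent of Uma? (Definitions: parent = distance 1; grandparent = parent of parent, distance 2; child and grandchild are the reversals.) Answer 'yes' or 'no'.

Reconstructing the parent chain from the given facts:
  Wendy -> Uma -> Bob -> Yara
(each arrow means 'parent of the next')
Positions in the chain (0 = top):
  position of Wendy: 0
  position of Uma: 1
  position of Bob: 2
  position of Yara: 3

Wendy is at position 0, Uma is at position 1; signed distance (j - i) = 1.
'parent' requires j - i = 1. Actual distance is 1, so the relation HOLDS.

Answer: yes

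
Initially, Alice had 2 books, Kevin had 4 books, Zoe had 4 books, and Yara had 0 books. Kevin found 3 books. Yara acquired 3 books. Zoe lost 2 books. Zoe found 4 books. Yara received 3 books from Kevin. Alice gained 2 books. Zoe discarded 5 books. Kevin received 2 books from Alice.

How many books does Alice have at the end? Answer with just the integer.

Tracking counts step by step:
Start: Alice=2, Kevin=4, Zoe=4, Yara=0
Event 1 (Kevin +3): Kevin: 4 -> 7. State: Alice=2, Kevin=7, Zoe=4, Yara=0
Event 2 (Yara +3): Yara: 0 -> 3. State: Alice=2, Kevin=7, Zoe=4, Yara=3
Event 3 (Zoe -2): Zoe: 4 -> 2. State: Alice=2, Kevin=7, Zoe=2, Yara=3
Event 4 (Zoe +4): Zoe: 2 -> 6. State: Alice=2, Kevin=7, Zoe=6, Yara=3
Event 5 (Kevin -> Yara, 3): Kevin: 7 -> 4, Yara: 3 -> 6. State: Alice=2, Kevin=4, Zoe=6, Yara=6
Event 6 (Alice +2): Alice: 2 -> 4. State: Alice=4, Kevin=4, Zoe=6, Yara=6
Event 7 (Zoe -5): Zoe: 6 -> 1. State: Alice=4, Kevin=4, Zoe=1, Yara=6
Event 8 (Alice -> Kevin, 2): Alice: 4 -> 2, Kevin: 4 -> 6. State: Alice=2, Kevin=6, Zoe=1, Yara=6

Alice's final count: 2

Answer: 2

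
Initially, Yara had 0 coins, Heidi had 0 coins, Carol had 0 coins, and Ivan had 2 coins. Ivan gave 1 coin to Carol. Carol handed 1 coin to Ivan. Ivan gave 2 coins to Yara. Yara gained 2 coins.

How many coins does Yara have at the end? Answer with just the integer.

Answer: 4

Derivation:
Tracking counts step by step:
Start: Yara=0, Heidi=0, Carol=0, Ivan=2
Event 1 (Ivan -> Carol, 1): Ivan: 2 -> 1, Carol: 0 -> 1. State: Yara=0, Heidi=0, Carol=1, Ivan=1
Event 2 (Carol -> Ivan, 1): Carol: 1 -> 0, Ivan: 1 -> 2. State: Yara=0, Heidi=0, Carol=0, Ivan=2
Event 3 (Ivan -> Yara, 2): Ivan: 2 -> 0, Yara: 0 -> 2. State: Yara=2, Heidi=0, Carol=0, Ivan=0
Event 4 (Yara +2): Yara: 2 -> 4. State: Yara=4, Heidi=0, Carol=0, Ivan=0

Yara's final count: 4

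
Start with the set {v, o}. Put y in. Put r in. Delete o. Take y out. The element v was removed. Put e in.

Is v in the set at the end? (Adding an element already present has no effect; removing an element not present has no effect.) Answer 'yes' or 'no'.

Answer: no

Derivation:
Tracking the set through each operation:
Start: {o, v}
Event 1 (add y): added. Set: {o, v, y}
Event 2 (add r): added. Set: {o, r, v, y}
Event 3 (remove o): removed. Set: {r, v, y}
Event 4 (remove y): removed. Set: {r, v}
Event 5 (remove v): removed. Set: {r}
Event 6 (add e): added. Set: {e, r}

Final set: {e, r} (size 2)
v is NOT in the final set.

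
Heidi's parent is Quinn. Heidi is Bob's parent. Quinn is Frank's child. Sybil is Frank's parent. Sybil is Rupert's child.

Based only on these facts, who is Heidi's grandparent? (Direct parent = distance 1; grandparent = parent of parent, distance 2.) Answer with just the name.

Answer: Frank

Derivation:
Reconstructing the parent chain from the given facts:
  Rupert -> Sybil -> Frank -> Quinn -> Heidi -> Bob
(each arrow means 'parent of the next')
Positions in the chain (0 = top):
  position of Rupert: 0
  position of Sybil: 1
  position of Frank: 2
  position of Quinn: 3
  position of Heidi: 4
  position of Bob: 5

Heidi is at position 4; the grandparent is 2 steps up the chain, i.e. position 2: Frank.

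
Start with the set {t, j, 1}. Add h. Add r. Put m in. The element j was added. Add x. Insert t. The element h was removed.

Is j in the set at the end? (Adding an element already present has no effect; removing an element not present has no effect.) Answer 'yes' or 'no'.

Tracking the set through each operation:
Start: {1, j, t}
Event 1 (add h): added. Set: {1, h, j, t}
Event 2 (add r): added. Set: {1, h, j, r, t}
Event 3 (add m): added. Set: {1, h, j, m, r, t}
Event 4 (add j): already present, no change. Set: {1, h, j, m, r, t}
Event 5 (add x): added. Set: {1, h, j, m, r, t, x}
Event 6 (add t): already present, no change. Set: {1, h, j, m, r, t, x}
Event 7 (remove h): removed. Set: {1, j, m, r, t, x}

Final set: {1, j, m, r, t, x} (size 6)
j is in the final set.

Answer: yes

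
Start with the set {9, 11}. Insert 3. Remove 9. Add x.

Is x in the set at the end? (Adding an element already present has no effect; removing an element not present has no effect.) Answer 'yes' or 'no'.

Tracking the set through each operation:
Start: {11, 9}
Event 1 (add 3): added. Set: {11, 3, 9}
Event 2 (remove 9): removed. Set: {11, 3}
Event 3 (add x): added. Set: {11, 3, x}

Final set: {11, 3, x} (size 3)
x is in the final set.

Answer: yes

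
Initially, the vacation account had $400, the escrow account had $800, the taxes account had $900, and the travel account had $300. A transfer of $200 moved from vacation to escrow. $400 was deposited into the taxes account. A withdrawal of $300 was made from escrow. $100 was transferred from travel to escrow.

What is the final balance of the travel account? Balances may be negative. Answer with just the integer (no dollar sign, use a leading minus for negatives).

Tracking account balances step by step:
Start: vacation=400, escrow=800, taxes=900, travel=300
Event 1 (transfer 200 vacation -> escrow): vacation: 400 - 200 = 200, escrow: 800 + 200 = 1000. Balances: vacation=200, escrow=1000, taxes=900, travel=300
Event 2 (deposit 400 to taxes): taxes: 900 + 400 = 1300. Balances: vacation=200, escrow=1000, taxes=1300, travel=300
Event 3 (withdraw 300 from escrow): escrow: 1000 - 300 = 700. Balances: vacation=200, escrow=700, taxes=1300, travel=300
Event 4 (transfer 100 travel -> escrow): travel: 300 - 100 = 200, escrow: 700 + 100 = 800. Balances: vacation=200, escrow=800, taxes=1300, travel=200

Final balance of travel: 200

Answer: 200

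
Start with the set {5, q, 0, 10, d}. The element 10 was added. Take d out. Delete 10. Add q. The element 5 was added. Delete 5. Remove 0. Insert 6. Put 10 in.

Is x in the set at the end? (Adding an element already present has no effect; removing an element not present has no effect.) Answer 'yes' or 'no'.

Tracking the set through each operation:
Start: {0, 10, 5, d, q}
Event 1 (add 10): already present, no change. Set: {0, 10, 5, d, q}
Event 2 (remove d): removed. Set: {0, 10, 5, q}
Event 3 (remove 10): removed. Set: {0, 5, q}
Event 4 (add q): already present, no change. Set: {0, 5, q}
Event 5 (add 5): already present, no change. Set: {0, 5, q}
Event 6 (remove 5): removed. Set: {0, q}
Event 7 (remove 0): removed. Set: {q}
Event 8 (add 6): added. Set: {6, q}
Event 9 (add 10): added. Set: {10, 6, q}

Final set: {10, 6, q} (size 3)
x is NOT in the final set.

Answer: no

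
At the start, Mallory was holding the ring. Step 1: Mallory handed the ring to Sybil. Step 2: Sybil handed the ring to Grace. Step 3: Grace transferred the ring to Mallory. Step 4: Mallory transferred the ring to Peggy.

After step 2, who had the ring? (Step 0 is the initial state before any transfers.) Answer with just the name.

Tracking the ring holder through step 2:
After step 0 (start): Mallory
After step 1: Sybil
After step 2: Grace

At step 2, the holder is Grace.

Answer: Grace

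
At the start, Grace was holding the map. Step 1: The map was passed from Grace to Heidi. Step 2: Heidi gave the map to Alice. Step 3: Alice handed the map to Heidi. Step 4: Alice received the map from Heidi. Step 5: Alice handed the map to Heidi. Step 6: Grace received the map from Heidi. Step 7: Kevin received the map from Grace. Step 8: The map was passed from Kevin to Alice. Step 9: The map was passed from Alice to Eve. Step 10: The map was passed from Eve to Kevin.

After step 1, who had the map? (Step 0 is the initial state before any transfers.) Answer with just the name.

Answer: Heidi

Derivation:
Tracking the map holder through step 1:
After step 0 (start): Grace
After step 1: Heidi

At step 1, the holder is Heidi.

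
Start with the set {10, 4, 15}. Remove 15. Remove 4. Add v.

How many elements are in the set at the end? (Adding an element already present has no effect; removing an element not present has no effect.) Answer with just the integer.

Answer: 2

Derivation:
Tracking the set through each operation:
Start: {10, 15, 4}
Event 1 (remove 15): removed. Set: {10, 4}
Event 2 (remove 4): removed. Set: {10}
Event 3 (add v): added. Set: {10, v}

Final set: {10, v} (size 2)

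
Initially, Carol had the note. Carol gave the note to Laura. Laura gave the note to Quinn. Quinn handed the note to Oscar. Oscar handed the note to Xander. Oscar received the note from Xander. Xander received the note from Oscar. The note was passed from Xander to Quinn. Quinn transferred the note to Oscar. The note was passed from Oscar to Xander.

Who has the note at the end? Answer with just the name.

Tracking the note through each event:
Start: Carol has the note.
After event 1: Laura has the note.
After event 2: Quinn has the note.
After event 3: Oscar has the note.
After event 4: Xander has the note.
After event 5: Oscar has the note.
After event 6: Xander has the note.
After event 7: Quinn has the note.
After event 8: Oscar has the note.
After event 9: Xander has the note.

Answer: Xander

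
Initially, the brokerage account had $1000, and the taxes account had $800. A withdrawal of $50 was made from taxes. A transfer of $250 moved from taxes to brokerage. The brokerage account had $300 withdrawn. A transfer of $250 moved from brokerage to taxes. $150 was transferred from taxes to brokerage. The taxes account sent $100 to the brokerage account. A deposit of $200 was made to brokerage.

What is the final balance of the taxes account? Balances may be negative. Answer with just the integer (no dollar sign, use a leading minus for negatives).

Answer: 500

Derivation:
Tracking account balances step by step:
Start: brokerage=1000, taxes=800
Event 1 (withdraw 50 from taxes): taxes: 800 - 50 = 750. Balances: brokerage=1000, taxes=750
Event 2 (transfer 250 taxes -> brokerage): taxes: 750 - 250 = 500, brokerage: 1000 + 250 = 1250. Balances: brokerage=1250, taxes=500
Event 3 (withdraw 300 from brokerage): brokerage: 1250 - 300 = 950. Balances: brokerage=950, taxes=500
Event 4 (transfer 250 brokerage -> taxes): brokerage: 950 - 250 = 700, taxes: 500 + 250 = 750. Balances: brokerage=700, taxes=750
Event 5 (transfer 150 taxes -> brokerage): taxes: 750 - 150 = 600, brokerage: 700 + 150 = 850. Balances: brokerage=850, taxes=600
Event 6 (transfer 100 taxes -> brokerage): taxes: 600 - 100 = 500, brokerage: 850 + 100 = 950. Balances: brokerage=950, taxes=500
Event 7 (deposit 200 to brokerage): brokerage: 950 + 200 = 1150. Balances: brokerage=1150, taxes=500

Final balance of taxes: 500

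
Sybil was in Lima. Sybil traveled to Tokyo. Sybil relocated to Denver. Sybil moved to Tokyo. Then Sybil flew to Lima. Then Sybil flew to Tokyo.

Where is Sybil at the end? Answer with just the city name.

Tracking Sybil's location:
Start: Sybil is in Lima.
After move 1: Lima -> Tokyo. Sybil is in Tokyo.
After move 2: Tokyo -> Denver. Sybil is in Denver.
After move 3: Denver -> Tokyo. Sybil is in Tokyo.
After move 4: Tokyo -> Lima. Sybil is in Lima.
After move 5: Lima -> Tokyo. Sybil is in Tokyo.

Answer: Tokyo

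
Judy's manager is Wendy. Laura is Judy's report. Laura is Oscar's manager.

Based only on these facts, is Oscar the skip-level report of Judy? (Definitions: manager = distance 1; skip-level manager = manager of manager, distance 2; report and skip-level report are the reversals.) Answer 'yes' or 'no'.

Reconstructing the manager chain from the given facts:
  Wendy -> Judy -> Laura -> Oscar
(each arrow means 'manager of the next')
Positions in the chain (0 = top):
  position of Wendy: 0
  position of Judy: 1
  position of Laura: 2
  position of Oscar: 3

Oscar is at position 3, Judy is at position 1; signed distance (j - i) = -2.
'skip-level report' requires j - i = -2. Actual distance is -2, so the relation HOLDS.

Answer: yes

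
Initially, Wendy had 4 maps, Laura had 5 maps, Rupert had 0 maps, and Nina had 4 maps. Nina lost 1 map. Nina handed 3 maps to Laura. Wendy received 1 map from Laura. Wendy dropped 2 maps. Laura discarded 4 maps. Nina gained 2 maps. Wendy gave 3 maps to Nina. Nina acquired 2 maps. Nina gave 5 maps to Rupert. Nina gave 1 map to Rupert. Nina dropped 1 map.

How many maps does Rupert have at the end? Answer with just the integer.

Answer: 6

Derivation:
Tracking counts step by step:
Start: Wendy=4, Laura=5, Rupert=0, Nina=4
Event 1 (Nina -1): Nina: 4 -> 3. State: Wendy=4, Laura=5, Rupert=0, Nina=3
Event 2 (Nina -> Laura, 3): Nina: 3 -> 0, Laura: 5 -> 8. State: Wendy=4, Laura=8, Rupert=0, Nina=0
Event 3 (Laura -> Wendy, 1): Laura: 8 -> 7, Wendy: 4 -> 5. State: Wendy=5, Laura=7, Rupert=0, Nina=0
Event 4 (Wendy -2): Wendy: 5 -> 3. State: Wendy=3, Laura=7, Rupert=0, Nina=0
Event 5 (Laura -4): Laura: 7 -> 3. State: Wendy=3, Laura=3, Rupert=0, Nina=0
Event 6 (Nina +2): Nina: 0 -> 2. State: Wendy=3, Laura=3, Rupert=0, Nina=2
Event 7 (Wendy -> Nina, 3): Wendy: 3 -> 0, Nina: 2 -> 5. State: Wendy=0, Laura=3, Rupert=0, Nina=5
Event 8 (Nina +2): Nina: 5 -> 7. State: Wendy=0, Laura=3, Rupert=0, Nina=7
Event 9 (Nina -> Rupert, 5): Nina: 7 -> 2, Rupert: 0 -> 5. State: Wendy=0, Laura=3, Rupert=5, Nina=2
Event 10 (Nina -> Rupert, 1): Nina: 2 -> 1, Rupert: 5 -> 6. State: Wendy=0, Laura=3, Rupert=6, Nina=1
Event 11 (Nina -1): Nina: 1 -> 0. State: Wendy=0, Laura=3, Rupert=6, Nina=0

Rupert's final count: 6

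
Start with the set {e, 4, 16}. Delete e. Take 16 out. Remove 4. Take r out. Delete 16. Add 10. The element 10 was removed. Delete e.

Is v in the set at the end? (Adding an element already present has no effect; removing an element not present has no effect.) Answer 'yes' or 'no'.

Answer: no

Derivation:
Tracking the set through each operation:
Start: {16, 4, e}
Event 1 (remove e): removed. Set: {16, 4}
Event 2 (remove 16): removed. Set: {4}
Event 3 (remove 4): removed. Set: {}
Event 4 (remove r): not present, no change. Set: {}
Event 5 (remove 16): not present, no change. Set: {}
Event 6 (add 10): added. Set: {10}
Event 7 (remove 10): removed. Set: {}
Event 8 (remove e): not present, no change. Set: {}

Final set: {} (size 0)
v is NOT in the final set.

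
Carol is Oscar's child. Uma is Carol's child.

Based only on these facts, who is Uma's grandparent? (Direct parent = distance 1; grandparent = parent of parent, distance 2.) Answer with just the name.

Answer: Oscar

Derivation:
Reconstructing the parent chain from the given facts:
  Oscar -> Carol -> Uma
(each arrow means 'parent of the next')
Positions in the chain (0 = top):
  position of Oscar: 0
  position of Carol: 1
  position of Uma: 2

Uma is at position 2; the grandparent is 2 steps up the chain, i.e. position 0: Oscar.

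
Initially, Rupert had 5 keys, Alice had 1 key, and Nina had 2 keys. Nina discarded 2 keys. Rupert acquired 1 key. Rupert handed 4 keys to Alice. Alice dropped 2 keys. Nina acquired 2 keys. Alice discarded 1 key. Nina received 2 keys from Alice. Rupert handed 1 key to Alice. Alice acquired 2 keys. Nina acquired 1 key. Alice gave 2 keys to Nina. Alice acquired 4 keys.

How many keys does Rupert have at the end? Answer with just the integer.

Tracking counts step by step:
Start: Rupert=5, Alice=1, Nina=2
Event 1 (Nina -2): Nina: 2 -> 0. State: Rupert=5, Alice=1, Nina=0
Event 2 (Rupert +1): Rupert: 5 -> 6. State: Rupert=6, Alice=1, Nina=0
Event 3 (Rupert -> Alice, 4): Rupert: 6 -> 2, Alice: 1 -> 5. State: Rupert=2, Alice=5, Nina=0
Event 4 (Alice -2): Alice: 5 -> 3. State: Rupert=2, Alice=3, Nina=0
Event 5 (Nina +2): Nina: 0 -> 2. State: Rupert=2, Alice=3, Nina=2
Event 6 (Alice -1): Alice: 3 -> 2. State: Rupert=2, Alice=2, Nina=2
Event 7 (Alice -> Nina, 2): Alice: 2 -> 0, Nina: 2 -> 4. State: Rupert=2, Alice=0, Nina=4
Event 8 (Rupert -> Alice, 1): Rupert: 2 -> 1, Alice: 0 -> 1. State: Rupert=1, Alice=1, Nina=4
Event 9 (Alice +2): Alice: 1 -> 3. State: Rupert=1, Alice=3, Nina=4
Event 10 (Nina +1): Nina: 4 -> 5. State: Rupert=1, Alice=3, Nina=5
Event 11 (Alice -> Nina, 2): Alice: 3 -> 1, Nina: 5 -> 7. State: Rupert=1, Alice=1, Nina=7
Event 12 (Alice +4): Alice: 1 -> 5. State: Rupert=1, Alice=5, Nina=7

Rupert's final count: 1

Answer: 1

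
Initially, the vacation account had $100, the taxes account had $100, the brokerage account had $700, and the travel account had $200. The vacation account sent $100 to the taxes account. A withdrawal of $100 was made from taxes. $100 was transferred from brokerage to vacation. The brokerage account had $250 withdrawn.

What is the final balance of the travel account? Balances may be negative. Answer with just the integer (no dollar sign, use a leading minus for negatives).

Tracking account balances step by step:
Start: vacation=100, taxes=100, brokerage=700, travel=200
Event 1 (transfer 100 vacation -> taxes): vacation: 100 - 100 = 0, taxes: 100 + 100 = 200. Balances: vacation=0, taxes=200, brokerage=700, travel=200
Event 2 (withdraw 100 from taxes): taxes: 200 - 100 = 100. Balances: vacation=0, taxes=100, brokerage=700, travel=200
Event 3 (transfer 100 brokerage -> vacation): brokerage: 700 - 100 = 600, vacation: 0 + 100 = 100. Balances: vacation=100, taxes=100, brokerage=600, travel=200
Event 4 (withdraw 250 from brokerage): brokerage: 600 - 250 = 350. Balances: vacation=100, taxes=100, brokerage=350, travel=200

Final balance of travel: 200

Answer: 200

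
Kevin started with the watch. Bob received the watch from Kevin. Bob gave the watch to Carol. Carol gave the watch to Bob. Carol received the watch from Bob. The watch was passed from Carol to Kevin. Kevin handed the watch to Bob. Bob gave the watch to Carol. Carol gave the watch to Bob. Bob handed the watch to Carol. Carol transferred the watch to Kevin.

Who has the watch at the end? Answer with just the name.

Tracking the watch through each event:
Start: Kevin has the watch.
After event 1: Bob has the watch.
After event 2: Carol has the watch.
After event 3: Bob has the watch.
After event 4: Carol has the watch.
After event 5: Kevin has the watch.
After event 6: Bob has the watch.
After event 7: Carol has the watch.
After event 8: Bob has the watch.
After event 9: Carol has the watch.
After event 10: Kevin has the watch.

Answer: Kevin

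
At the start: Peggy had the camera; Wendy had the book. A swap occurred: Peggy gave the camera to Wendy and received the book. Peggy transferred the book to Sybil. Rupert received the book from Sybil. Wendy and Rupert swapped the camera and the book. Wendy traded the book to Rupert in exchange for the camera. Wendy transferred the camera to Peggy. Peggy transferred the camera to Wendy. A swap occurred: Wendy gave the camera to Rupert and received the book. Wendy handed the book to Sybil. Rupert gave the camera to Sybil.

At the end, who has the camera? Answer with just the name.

Answer: Sybil

Derivation:
Tracking all object holders:
Start: camera:Peggy, book:Wendy
Event 1 (swap camera<->book: now camera:Wendy, book:Peggy). State: camera:Wendy, book:Peggy
Event 2 (give book: Peggy -> Sybil). State: camera:Wendy, book:Sybil
Event 3 (give book: Sybil -> Rupert). State: camera:Wendy, book:Rupert
Event 4 (swap camera<->book: now camera:Rupert, book:Wendy). State: camera:Rupert, book:Wendy
Event 5 (swap book<->camera: now book:Rupert, camera:Wendy). State: camera:Wendy, book:Rupert
Event 6 (give camera: Wendy -> Peggy). State: camera:Peggy, book:Rupert
Event 7 (give camera: Peggy -> Wendy). State: camera:Wendy, book:Rupert
Event 8 (swap camera<->book: now camera:Rupert, book:Wendy). State: camera:Rupert, book:Wendy
Event 9 (give book: Wendy -> Sybil). State: camera:Rupert, book:Sybil
Event 10 (give camera: Rupert -> Sybil). State: camera:Sybil, book:Sybil

Final state: camera:Sybil, book:Sybil
The camera is held by Sybil.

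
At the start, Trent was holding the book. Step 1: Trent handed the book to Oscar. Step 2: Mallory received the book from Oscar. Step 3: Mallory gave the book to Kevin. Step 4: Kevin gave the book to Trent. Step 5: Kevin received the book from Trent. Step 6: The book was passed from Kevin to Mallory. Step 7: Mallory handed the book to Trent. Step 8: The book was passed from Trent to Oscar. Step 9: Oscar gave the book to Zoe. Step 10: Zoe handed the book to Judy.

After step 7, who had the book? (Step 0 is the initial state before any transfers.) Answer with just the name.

Tracking the book holder through step 7:
After step 0 (start): Trent
After step 1: Oscar
After step 2: Mallory
After step 3: Kevin
After step 4: Trent
After step 5: Kevin
After step 6: Mallory
After step 7: Trent

At step 7, the holder is Trent.

Answer: Trent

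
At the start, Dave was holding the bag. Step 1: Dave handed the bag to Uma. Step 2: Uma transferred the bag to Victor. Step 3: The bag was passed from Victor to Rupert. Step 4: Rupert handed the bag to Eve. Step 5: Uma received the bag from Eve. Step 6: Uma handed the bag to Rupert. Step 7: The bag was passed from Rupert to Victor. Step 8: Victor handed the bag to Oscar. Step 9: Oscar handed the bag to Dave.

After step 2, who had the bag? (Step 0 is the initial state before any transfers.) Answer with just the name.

Answer: Victor

Derivation:
Tracking the bag holder through step 2:
After step 0 (start): Dave
After step 1: Uma
After step 2: Victor

At step 2, the holder is Victor.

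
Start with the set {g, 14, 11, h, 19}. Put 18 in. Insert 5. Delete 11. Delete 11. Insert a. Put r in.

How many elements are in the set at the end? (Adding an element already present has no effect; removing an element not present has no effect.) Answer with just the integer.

Tracking the set through each operation:
Start: {11, 14, 19, g, h}
Event 1 (add 18): added. Set: {11, 14, 18, 19, g, h}
Event 2 (add 5): added. Set: {11, 14, 18, 19, 5, g, h}
Event 3 (remove 11): removed. Set: {14, 18, 19, 5, g, h}
Event 4 (remove 11): not present, no change. Set: {14, 18, 19, 5, g, h}
Event 5 (add a): added. Set: {14, 18, 19, 5, a, g, h}
Event 6 (add r): added. Set: {14, 18, 19, 5, a, g, h, r}

Final set: {14, 18, 19, 5, a, g, h, r} (size 8)

Answer: 8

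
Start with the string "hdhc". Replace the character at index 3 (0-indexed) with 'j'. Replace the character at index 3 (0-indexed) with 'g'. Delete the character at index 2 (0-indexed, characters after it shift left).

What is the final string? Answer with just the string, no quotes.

Applying each edit step by step:
Start: "hdhc"
Op 1 (replace idx 3: 'c' -> 'j'): "hdhc" -> "hdhj"
Op 2 (replace idx 3: 'j' -> 'g'): "hdhj" -> "hdhg"
Op 3 (delete idx 2 = 'h'): "hdhg" -> "hdg"

Answer: hdg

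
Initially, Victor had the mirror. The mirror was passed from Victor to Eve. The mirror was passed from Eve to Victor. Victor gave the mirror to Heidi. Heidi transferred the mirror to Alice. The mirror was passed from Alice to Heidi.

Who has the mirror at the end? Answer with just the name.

Answer: Heidi

Derivation:
Tracking the mirror through each event:
Start: Victor has the mirror.
After event 1: Eve has the mirror.
After event 2: Victor has the mirror.
After event 3: Heidi has the mirror.
After event 4: Alice has the mirror.
After event 5: Heidi has the mirror.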